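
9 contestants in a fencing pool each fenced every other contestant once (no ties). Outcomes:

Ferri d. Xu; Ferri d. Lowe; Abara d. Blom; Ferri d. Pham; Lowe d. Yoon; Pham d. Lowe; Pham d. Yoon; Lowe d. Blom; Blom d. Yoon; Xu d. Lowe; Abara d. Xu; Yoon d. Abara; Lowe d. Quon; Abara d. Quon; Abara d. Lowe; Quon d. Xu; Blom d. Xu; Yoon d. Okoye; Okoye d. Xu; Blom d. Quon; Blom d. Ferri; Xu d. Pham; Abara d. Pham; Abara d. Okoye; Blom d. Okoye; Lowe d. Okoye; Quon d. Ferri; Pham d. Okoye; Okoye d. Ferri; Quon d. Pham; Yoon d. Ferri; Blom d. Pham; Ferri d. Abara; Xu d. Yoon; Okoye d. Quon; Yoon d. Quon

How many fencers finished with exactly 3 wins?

Win totals: Quon 3, Xu 3, Blom 6, Abara 6, Lowe 4, Pham 3, Ferri 4, Okoye 3, Yoon 4.
Exactly 3: Quon, Xu, Pham, Okoye — 4 fencers.

4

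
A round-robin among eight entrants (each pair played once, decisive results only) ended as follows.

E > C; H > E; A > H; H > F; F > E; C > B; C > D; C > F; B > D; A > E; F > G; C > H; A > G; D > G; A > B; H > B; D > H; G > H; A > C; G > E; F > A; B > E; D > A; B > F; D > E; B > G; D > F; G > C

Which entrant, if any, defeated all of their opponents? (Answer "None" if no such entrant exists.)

Highest win total is D with 5 (out of 7 possible).
D lost to B, C, so no entrant went undefeated.

None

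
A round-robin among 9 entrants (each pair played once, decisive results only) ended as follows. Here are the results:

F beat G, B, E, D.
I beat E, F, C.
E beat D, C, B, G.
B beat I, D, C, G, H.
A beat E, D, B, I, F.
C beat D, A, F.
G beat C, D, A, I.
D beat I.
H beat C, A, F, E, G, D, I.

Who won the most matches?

Win totals: A 5, B 5, C 3, D 1, E 4, F 4, G 4, H 7, I 3.
H leads with 7 wins (next highest: 5).

H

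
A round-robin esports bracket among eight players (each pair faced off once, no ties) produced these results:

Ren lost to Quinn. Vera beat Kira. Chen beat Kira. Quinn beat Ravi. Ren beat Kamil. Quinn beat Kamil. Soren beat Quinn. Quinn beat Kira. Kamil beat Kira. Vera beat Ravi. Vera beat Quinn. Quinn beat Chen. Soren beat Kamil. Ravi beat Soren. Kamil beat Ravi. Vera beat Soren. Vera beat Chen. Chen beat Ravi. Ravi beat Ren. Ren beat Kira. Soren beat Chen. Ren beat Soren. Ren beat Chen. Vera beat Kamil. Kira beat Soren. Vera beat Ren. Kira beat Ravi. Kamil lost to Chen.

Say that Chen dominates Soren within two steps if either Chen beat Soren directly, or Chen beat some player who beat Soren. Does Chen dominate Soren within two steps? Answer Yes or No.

Chen did not beat Soren directly.
Chen beat Kira, Ravi, Kamil. Of those, Kira beat Soren.

Yes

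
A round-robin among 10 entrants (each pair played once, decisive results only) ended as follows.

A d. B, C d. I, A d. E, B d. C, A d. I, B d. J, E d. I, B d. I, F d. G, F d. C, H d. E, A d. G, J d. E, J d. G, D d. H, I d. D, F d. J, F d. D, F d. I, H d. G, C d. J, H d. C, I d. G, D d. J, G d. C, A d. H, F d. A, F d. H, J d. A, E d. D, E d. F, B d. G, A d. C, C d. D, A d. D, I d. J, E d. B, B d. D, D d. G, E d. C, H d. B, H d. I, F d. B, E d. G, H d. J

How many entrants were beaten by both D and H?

D beat: G, H, J.
H beat: B, C, E, G, I, J.
Both beat: G, J — 2.

2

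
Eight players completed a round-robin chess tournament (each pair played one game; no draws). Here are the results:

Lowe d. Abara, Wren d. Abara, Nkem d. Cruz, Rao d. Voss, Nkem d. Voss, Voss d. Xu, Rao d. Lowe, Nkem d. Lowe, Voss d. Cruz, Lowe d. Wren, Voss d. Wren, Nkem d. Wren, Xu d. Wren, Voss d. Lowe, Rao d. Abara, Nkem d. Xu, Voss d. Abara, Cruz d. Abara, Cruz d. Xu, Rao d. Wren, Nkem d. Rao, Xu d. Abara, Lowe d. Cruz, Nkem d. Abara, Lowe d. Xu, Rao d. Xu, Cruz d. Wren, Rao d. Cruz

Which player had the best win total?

Nkem

Win totals: Voss 5, Wren 1, Abara 0, Xu 2, Cruz 3, Lowe 4, Nkem 7, Rao 6.
Nkem leads with 7 wins (next highest: 6).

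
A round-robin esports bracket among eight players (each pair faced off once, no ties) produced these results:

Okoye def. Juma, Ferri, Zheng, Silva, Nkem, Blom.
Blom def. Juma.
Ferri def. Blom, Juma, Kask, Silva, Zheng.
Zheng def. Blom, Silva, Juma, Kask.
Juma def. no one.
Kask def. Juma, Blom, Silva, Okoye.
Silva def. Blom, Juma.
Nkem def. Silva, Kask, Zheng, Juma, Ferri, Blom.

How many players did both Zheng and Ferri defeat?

Zheng beat: Silva, Juma, Blom, Kask.
Ferri beat: Silva, Zheng, Juma, Blom, Kask.
Both beat: Silva, Juma, Blom, Kask — 4.

4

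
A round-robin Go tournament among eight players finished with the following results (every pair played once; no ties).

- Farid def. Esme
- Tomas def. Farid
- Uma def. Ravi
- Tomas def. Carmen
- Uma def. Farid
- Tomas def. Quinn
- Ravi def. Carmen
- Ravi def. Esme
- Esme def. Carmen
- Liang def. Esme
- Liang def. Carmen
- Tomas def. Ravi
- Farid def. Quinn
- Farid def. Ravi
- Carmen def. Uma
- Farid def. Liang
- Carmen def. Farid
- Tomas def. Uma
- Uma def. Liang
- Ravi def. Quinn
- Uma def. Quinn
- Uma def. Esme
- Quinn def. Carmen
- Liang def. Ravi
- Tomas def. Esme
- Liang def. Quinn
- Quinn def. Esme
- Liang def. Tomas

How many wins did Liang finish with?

5

Liang's results: beat Tomas, Esme, Carmen, Ravi, Quinn; lost to Farid, Uma.
That is 5 wins.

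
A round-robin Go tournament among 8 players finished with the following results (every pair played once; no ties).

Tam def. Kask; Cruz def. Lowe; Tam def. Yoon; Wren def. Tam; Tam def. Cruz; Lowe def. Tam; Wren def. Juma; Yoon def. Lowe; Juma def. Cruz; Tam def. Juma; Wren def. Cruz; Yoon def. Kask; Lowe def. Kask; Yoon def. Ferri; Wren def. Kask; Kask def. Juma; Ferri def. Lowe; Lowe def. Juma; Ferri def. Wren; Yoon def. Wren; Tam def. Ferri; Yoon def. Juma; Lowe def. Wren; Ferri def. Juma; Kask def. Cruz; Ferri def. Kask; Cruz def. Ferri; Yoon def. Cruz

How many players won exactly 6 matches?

Win totals: Juma 1, Tam 5, Cruz 2, Ferri 4, Wren 4, Kask 2, Lowe 4, Yoon 6.
Exactly 6: Yoon — 1 player.

1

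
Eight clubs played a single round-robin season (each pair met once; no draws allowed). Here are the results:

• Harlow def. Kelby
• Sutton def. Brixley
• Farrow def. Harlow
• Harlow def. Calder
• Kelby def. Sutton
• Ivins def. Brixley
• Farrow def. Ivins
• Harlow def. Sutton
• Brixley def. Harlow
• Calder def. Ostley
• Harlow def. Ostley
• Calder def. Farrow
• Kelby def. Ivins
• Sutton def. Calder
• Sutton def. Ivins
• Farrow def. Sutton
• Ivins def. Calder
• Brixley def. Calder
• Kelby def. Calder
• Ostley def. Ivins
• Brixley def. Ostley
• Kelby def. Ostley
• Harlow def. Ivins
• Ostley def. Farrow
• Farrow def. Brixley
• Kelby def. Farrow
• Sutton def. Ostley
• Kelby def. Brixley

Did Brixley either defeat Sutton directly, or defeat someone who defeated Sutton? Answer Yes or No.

Brixley did not beat Sutton directly.
Brixley beat Calder, Harlow, Ostley. Of those, Harlow beat Sutton.

Yes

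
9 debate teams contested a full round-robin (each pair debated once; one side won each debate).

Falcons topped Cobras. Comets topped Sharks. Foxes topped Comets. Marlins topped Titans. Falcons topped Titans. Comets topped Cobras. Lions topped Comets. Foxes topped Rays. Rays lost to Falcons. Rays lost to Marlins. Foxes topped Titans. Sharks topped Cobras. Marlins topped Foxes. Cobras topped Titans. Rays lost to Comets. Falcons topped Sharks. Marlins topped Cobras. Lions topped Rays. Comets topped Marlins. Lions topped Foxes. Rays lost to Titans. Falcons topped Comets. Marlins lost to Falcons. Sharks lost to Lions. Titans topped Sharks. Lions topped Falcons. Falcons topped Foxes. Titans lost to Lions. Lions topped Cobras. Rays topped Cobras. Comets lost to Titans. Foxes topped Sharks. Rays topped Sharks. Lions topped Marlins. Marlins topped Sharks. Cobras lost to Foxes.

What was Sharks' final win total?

Sharks' results: beat Cobras; lost to Comets, Titans, Rays, Foxes, Lions, Marlins, Falcons.
That is 1 win.

1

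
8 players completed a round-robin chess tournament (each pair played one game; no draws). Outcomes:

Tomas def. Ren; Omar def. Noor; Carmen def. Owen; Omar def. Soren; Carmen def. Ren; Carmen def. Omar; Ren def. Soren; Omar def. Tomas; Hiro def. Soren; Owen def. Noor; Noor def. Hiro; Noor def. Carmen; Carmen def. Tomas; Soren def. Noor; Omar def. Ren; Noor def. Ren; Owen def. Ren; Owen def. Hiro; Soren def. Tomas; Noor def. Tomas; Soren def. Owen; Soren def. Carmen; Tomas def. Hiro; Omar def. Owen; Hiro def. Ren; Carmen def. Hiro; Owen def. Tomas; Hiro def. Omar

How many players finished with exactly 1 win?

1

Win totals: Hiro 3, Soren 4, Ren 1, Omar 5, Tomas 2, Owen 4, Noor 4, Carmen 5.
Exactly 1: Ren — 1 player.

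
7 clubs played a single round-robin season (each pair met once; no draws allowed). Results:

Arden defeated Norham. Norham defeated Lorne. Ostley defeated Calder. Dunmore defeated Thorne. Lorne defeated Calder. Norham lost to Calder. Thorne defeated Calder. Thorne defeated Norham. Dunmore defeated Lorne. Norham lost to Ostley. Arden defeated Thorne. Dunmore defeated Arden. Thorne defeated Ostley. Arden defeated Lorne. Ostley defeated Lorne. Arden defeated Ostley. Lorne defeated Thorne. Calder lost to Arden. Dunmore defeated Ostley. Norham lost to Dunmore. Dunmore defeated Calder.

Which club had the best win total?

Win totals: Calder 1, Norham 1, Thorne 3, Ostley 3, Arden 5, Lorne 2, Dunmore 6.
Dunmore leads with 6 wins (next highest: 5).

Dunmore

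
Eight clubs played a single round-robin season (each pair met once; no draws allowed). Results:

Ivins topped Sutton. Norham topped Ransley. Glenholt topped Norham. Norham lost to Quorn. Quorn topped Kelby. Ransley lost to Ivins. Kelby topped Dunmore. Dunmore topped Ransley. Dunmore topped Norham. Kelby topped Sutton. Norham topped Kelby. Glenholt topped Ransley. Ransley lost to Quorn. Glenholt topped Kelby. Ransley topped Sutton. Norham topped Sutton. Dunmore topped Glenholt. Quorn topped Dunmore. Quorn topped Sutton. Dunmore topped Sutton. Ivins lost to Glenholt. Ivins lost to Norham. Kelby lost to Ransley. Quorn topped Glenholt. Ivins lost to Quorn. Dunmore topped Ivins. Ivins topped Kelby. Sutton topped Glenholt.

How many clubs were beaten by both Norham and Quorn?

Norham beat: Ivins, Kelby, Ransley, Sutton.
Quorn beat: Ivins, Glenholt, Kelby, Ransley, Sutton, Dunmore, Norham.
Both beat: Ivins, Kelby, Ransley, Sutton — 4.

4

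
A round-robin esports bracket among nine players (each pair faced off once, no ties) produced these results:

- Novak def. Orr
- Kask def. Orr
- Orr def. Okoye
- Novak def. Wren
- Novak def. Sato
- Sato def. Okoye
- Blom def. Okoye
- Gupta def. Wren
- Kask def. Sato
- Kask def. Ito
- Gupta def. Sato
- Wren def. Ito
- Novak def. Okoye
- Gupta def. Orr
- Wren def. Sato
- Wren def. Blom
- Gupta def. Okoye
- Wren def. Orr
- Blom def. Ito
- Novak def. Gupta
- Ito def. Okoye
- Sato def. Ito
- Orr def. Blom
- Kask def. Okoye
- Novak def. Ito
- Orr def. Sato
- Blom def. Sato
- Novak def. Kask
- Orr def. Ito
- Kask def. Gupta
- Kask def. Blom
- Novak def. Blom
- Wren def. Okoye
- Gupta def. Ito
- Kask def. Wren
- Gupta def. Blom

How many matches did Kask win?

Kask's results: beat Wren, Ito, Gupta, Orr, Blom, Sato, Okoye; lost to Novak.
That is 7 wins.

7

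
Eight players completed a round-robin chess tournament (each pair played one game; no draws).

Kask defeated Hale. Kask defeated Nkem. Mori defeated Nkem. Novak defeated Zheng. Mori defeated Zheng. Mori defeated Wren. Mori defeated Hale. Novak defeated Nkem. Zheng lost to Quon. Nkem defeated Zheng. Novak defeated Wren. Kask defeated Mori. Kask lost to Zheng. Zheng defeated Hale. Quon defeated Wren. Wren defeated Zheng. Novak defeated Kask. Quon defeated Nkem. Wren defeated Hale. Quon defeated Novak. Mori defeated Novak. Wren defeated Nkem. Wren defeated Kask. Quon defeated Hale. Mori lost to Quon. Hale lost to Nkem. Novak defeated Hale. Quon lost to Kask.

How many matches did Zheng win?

Zheng's results: beat Hale, Kask; lost to Mori, Nkem, Quon, Wren, Novak.
That is 2 wins.

2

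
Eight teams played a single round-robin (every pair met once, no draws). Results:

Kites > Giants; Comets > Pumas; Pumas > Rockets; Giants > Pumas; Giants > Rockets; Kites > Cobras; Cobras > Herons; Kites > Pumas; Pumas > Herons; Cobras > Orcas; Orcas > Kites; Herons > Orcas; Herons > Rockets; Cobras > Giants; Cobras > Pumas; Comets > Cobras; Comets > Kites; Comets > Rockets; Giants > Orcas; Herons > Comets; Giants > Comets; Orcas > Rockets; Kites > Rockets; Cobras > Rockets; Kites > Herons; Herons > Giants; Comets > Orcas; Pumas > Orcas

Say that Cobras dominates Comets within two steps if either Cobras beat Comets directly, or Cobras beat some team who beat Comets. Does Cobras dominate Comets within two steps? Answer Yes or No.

Cobras did not beat Comets directly.
Cobras beat Giants, Orcas, Rockets, Pumas, Herons. Of those, Giants beat Comets.

Yes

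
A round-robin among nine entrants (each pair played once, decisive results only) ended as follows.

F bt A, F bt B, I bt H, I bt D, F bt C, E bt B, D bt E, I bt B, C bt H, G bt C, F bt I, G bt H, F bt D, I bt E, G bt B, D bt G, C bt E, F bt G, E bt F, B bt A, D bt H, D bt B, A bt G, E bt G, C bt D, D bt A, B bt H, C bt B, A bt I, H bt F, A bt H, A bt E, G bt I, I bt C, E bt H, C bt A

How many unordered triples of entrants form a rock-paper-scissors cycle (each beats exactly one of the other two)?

Win totals: A 4, B 2, C 5, D 5, E 4, F 6, G 4, H 1, I 5.
An entrant with w wins dominates both others in C(w,2) triples; summing gives 6 + 1 + 10 + 10 + 6 + 15 + 6 + 0 + 10 = 64 transitive triples.
Total triples C(9,3) = 84, so cyclic triples = 84 − 64 = 20.

20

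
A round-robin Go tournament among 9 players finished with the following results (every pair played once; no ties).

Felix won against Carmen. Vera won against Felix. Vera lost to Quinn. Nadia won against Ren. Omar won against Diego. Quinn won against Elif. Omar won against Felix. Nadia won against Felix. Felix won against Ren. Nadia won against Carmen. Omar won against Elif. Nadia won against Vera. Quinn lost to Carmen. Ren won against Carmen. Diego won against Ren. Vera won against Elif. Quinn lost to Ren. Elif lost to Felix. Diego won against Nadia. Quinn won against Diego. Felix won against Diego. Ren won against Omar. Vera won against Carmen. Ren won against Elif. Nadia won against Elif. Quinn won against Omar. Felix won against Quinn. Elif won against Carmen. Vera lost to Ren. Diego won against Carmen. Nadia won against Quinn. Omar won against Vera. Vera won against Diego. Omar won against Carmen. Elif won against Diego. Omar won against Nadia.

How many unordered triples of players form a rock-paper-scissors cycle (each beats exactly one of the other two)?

18

Win totals: Vera 4, Ren 5, Felix 5, Diego 3, Omar 6, Elif 2, Nadia 6, Quinn 4, Carmen 1.
A player with w wins dominates both others in C(w,2) triples; summing gives 6 + 10 + 10 + 3 + 15 + 1 + 15 + 6 + 0 = 66 transitive triples.
Total triples C(9,3) = 84, so cyclic triples = 84 − 66 = 18.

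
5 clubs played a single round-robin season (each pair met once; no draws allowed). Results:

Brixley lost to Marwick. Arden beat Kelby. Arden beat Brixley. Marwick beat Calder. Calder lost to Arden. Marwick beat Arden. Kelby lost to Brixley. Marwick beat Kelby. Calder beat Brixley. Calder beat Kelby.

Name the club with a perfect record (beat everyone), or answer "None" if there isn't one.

Marwick

Marwick has 4 wins out of 4 opponents — a perfect record.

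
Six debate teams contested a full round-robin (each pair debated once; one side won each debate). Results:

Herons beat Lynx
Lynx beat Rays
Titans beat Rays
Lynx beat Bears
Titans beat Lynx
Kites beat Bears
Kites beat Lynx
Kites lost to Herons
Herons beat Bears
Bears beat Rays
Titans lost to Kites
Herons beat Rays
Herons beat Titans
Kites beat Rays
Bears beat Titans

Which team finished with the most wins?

Win totals: Kites 4, Bears 2, Herons 5, Titans 2, Rays 0, Lynx 2.
Herons leads with 5 wins (next highest: 4).

Herons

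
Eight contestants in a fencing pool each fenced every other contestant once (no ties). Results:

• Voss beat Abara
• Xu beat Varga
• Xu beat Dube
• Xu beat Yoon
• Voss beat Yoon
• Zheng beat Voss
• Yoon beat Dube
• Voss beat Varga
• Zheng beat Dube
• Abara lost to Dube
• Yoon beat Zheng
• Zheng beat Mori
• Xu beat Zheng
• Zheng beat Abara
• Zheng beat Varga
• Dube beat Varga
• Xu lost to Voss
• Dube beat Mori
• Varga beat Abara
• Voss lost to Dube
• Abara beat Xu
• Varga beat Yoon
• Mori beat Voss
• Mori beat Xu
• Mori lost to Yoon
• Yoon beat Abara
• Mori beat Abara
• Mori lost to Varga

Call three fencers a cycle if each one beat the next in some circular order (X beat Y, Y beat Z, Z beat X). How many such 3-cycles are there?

Win totals: Voss 4, Mori 3, Xu 4, Zheng 5, Varga 3, Yoon 4, Abara 1, Dube 4.
A fencer with w wins dominates both others in C(w,2) triples; summing gives 6 + 3 + 6 + 10 + 3 + 6 + 0 + 6 = 40 transitive triples.
Total triples C(8,3) = 56, so cyclic triples = 56 − 40 = 16.

16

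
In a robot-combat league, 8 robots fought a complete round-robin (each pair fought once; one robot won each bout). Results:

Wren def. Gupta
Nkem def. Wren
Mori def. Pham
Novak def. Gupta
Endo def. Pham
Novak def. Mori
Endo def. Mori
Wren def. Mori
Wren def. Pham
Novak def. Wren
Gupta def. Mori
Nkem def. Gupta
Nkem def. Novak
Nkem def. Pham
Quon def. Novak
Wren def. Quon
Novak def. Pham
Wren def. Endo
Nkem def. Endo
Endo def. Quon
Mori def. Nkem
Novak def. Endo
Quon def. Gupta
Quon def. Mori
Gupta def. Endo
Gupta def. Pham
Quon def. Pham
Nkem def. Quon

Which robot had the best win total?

Win totals: Endo 3, Mori 2, Nkem 6, Novak 5, Gupta 3, Wren 5, Pham 0, Quon 4.
Nkem leads with 6 wins (next highest: 5).

Nkem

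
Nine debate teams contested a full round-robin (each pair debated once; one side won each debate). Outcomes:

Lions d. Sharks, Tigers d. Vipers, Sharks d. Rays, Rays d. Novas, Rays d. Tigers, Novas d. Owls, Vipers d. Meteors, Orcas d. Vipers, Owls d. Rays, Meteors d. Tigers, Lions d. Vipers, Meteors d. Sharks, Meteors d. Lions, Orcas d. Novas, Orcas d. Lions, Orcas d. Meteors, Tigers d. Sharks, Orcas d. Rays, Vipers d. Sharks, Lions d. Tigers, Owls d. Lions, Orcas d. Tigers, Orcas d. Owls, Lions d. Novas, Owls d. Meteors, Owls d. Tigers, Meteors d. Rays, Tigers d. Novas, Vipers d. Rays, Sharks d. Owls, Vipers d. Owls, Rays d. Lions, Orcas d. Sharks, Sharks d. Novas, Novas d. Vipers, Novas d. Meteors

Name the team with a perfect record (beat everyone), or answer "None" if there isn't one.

Orcas has 8 wins out of 8 opponents — a perfect record.

Orcas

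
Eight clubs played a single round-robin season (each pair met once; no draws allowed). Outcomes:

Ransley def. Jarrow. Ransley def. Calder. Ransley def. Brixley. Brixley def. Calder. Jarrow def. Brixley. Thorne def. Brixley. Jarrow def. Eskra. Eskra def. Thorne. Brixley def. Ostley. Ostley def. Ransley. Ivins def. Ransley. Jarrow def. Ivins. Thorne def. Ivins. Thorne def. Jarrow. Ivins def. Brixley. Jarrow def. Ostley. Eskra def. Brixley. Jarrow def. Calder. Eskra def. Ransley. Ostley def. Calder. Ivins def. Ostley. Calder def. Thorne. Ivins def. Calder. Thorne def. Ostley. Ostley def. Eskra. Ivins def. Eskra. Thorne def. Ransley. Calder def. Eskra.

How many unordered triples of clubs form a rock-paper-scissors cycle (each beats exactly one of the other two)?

Win totals: Thorne 5, Ransley 3, Ivins 5, Brixley 2, Eskra 3, Ostley 3, Jarrow 5, Calder 2.
A club with w wins dominates both others in C(w,2) triples; summing gives 10 + 3 + 10 + 1 + 3 + 3 + 10 + 1 = 41 transitive triples.
Total triples C(8,3) = 56, so cyclic triples = 56 − 41 = 15.

15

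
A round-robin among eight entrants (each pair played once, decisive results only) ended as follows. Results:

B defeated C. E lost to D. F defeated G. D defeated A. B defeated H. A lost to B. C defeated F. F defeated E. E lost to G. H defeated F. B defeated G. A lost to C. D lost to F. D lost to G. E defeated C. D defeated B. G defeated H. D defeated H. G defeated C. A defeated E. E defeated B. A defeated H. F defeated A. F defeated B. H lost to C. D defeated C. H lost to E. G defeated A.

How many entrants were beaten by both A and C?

1

A beat: E, H.
C beat: A, F, H.
Both beat: H — 1.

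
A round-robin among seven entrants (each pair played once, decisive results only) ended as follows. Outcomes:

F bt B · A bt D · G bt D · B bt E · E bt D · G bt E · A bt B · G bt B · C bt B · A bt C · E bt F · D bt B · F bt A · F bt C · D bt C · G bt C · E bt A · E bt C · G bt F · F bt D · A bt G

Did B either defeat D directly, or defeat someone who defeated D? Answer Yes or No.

Yes

B did not beat D directly.
B beat E. Of those, E beat D.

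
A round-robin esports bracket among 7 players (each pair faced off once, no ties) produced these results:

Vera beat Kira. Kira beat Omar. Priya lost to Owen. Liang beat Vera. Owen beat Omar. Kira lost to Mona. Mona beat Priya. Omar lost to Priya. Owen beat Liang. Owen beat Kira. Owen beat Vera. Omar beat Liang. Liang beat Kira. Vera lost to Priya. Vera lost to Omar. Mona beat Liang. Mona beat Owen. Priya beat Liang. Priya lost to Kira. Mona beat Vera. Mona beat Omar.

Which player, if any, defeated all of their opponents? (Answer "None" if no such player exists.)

Mona has 6 wins out of 6 opponents — a perfect record.

Mona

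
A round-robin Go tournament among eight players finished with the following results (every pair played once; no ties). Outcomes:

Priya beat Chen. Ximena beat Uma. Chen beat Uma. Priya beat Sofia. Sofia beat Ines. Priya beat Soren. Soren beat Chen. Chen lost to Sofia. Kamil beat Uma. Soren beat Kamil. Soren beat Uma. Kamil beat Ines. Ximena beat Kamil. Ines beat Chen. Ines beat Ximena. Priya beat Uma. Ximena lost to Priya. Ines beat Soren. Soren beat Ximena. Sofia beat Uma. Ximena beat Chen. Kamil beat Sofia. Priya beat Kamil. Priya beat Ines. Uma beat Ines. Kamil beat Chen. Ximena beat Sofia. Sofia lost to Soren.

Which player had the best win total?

Win totals: Ines 3, Chen 1, Uma 1, Priya 7, Soren 5, Ximena 4, Sofia 3, Kamil 4.
Priya leads with 7 wins (next highest: 5).

Priya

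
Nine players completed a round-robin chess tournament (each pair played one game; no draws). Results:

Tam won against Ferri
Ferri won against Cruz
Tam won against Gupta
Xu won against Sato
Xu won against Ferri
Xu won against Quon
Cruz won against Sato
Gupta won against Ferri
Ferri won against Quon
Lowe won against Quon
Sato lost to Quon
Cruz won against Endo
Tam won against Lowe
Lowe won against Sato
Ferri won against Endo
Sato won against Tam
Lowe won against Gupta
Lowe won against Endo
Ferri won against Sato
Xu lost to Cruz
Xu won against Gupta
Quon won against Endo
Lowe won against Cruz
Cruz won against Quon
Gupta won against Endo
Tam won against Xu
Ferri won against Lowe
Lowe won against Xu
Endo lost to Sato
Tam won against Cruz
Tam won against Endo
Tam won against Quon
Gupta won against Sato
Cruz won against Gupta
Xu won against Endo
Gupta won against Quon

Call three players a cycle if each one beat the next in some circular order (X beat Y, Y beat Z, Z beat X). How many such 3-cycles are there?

10

Win totals: Xu 5, Ferri 5, Tam 7, Cruz 5, Lowe 6, Gupta 4, Sato 2, Quon 2, Endo 0.
A player with w wins dominates both others in C(w,2) triples; summing gives 10 + 10 + 21 + 10 + 15 + 6 + 1 + 1 + 0 = 74 transitive triples.
Total triples C(9,3) = 84, so cyclic triples = 84 − 74 = 10.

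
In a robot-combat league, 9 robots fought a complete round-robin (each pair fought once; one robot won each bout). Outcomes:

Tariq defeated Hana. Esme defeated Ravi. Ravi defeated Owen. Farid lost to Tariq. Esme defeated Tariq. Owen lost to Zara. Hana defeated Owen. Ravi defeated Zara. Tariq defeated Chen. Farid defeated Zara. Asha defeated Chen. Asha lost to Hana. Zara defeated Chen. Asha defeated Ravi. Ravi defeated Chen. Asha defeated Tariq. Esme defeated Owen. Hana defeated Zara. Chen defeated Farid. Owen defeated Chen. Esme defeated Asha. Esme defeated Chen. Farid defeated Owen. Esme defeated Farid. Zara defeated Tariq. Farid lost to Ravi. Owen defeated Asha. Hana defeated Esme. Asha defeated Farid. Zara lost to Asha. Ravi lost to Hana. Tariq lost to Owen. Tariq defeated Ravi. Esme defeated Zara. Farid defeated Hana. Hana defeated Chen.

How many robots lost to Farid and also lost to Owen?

Farid beat: Zara, Hana, Owen.
Owen beat: Asha, Chen, Tariq.
No one was beaten by both.

0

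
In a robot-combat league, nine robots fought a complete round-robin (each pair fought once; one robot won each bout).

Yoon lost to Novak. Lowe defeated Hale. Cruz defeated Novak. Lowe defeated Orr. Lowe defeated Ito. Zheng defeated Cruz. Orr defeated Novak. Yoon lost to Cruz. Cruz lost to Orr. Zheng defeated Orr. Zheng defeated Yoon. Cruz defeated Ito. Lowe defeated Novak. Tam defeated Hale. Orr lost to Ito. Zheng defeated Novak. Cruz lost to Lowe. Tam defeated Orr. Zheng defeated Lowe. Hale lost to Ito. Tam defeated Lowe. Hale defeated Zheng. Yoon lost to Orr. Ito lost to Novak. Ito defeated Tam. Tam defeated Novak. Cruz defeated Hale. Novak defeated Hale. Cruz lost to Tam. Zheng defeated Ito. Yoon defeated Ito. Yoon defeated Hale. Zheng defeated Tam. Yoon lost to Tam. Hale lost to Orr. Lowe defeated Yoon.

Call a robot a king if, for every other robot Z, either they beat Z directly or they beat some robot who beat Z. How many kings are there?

Ito reaches everyone (king).
Cruz cannot reach Lowe in two steps.
Orr cannot reach Tam, Lowe in two steps.
Tam reaches everyone (king).
Hale reaches everyone (king).
Novak cannot reach Cruz, Lowe in two steps.
Yoon cannot reach Cruz, Novak, Lowe in two steps.
Zheng reaches everyone (king).
Lowe reaches everyone (king).
Kings: Ito, Tam, Hale, Zheng, Lowe — 5.

5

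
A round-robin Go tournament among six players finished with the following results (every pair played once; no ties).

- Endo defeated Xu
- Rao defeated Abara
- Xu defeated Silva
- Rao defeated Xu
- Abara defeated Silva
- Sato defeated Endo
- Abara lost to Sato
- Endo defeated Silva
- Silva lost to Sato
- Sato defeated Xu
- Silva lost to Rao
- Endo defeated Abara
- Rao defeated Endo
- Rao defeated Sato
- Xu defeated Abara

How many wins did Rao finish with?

5

Rao's results: beat Silva, Endo, Xu, Abara, Sato; lost to no one.
That is 5 wins.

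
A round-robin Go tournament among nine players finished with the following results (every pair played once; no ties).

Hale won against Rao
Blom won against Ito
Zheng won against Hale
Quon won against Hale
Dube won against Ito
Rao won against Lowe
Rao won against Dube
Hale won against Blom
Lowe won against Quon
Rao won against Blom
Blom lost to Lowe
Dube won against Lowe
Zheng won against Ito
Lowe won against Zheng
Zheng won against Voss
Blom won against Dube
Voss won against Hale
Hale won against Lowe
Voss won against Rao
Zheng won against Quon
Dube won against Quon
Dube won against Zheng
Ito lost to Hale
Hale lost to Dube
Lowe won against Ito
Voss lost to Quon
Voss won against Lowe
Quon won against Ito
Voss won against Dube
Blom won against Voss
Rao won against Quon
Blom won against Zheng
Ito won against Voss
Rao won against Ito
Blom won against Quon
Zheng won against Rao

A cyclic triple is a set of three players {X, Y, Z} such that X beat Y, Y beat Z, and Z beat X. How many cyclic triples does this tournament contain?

Win totals: Ito 1, Blom 5, Zheng 5, Lowe 4, Rao 5, Voss 4, Hale 4, Dube 5, Quon 3.
A player with w wins dominates both others in C(w,2) triples; summing gives 0 + 10 + 10 + 6 + 10 + 6 + 6 + 10 + 3 = 61 transitive triples.
Total triples C(9,3) = 84, so cyclic triples = 84 − 61 = 23.

23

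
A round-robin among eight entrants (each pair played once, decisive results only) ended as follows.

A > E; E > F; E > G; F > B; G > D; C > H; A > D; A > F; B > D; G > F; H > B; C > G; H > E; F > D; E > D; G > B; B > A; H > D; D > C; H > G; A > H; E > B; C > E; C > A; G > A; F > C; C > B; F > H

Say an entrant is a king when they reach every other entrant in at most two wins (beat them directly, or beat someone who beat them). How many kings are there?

A reaches everyone (king).
B cannot reach G in two steps.
C reaches everyone (king).
D cannot reach F in two steps.
E reaches everyone (king).
F reaches everyone (king).
G reaches everyone (king).
H reaches everyone (king).
Kings: A, C, E, F, G, H — 6.

6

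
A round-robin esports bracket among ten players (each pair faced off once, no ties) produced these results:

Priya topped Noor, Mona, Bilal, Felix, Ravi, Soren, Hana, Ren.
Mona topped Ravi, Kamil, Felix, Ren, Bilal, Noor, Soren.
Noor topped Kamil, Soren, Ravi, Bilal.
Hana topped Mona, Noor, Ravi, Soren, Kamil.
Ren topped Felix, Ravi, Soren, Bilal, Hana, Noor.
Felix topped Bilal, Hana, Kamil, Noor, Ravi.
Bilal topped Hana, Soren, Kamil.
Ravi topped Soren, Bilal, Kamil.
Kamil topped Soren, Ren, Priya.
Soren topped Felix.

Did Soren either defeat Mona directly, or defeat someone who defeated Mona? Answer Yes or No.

No

Soren did not beat Mona directly.
Soren beat Felix, but each of them lost to Mona. No two-step path.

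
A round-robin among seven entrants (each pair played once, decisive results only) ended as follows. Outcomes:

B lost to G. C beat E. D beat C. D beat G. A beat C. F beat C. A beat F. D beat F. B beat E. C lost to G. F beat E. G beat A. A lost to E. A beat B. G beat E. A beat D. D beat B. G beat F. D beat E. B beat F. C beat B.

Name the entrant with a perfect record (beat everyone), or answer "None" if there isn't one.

Highest win total is G with 5 (out of 6 possible).
G lost to D, so no entrant went undefeated.

None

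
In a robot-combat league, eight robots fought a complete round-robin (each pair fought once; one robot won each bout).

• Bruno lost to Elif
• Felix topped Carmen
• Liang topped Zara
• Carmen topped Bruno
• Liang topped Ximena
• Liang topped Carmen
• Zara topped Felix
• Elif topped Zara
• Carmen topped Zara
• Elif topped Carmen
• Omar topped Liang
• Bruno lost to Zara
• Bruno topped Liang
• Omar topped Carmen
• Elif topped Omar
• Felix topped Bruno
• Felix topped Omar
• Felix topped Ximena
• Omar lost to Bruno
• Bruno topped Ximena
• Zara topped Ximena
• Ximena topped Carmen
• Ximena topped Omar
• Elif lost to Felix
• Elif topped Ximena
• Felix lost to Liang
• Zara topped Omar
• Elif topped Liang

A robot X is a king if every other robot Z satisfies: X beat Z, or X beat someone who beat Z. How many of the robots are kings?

Liang reaches everyone (king).
Zara reaches everyone (king).
Felix reaches everyone (king).
Elif reaches everyone (king).
Carmen cannot reach Elif in two steps.
Bruno cannot reach Elif in two steps.
Omar cannot reach Elif in two steps.
Ximena cannot reach Felix, Elif in two steps.
Kings: Liang, Zara, Felix, Elif — 4.

4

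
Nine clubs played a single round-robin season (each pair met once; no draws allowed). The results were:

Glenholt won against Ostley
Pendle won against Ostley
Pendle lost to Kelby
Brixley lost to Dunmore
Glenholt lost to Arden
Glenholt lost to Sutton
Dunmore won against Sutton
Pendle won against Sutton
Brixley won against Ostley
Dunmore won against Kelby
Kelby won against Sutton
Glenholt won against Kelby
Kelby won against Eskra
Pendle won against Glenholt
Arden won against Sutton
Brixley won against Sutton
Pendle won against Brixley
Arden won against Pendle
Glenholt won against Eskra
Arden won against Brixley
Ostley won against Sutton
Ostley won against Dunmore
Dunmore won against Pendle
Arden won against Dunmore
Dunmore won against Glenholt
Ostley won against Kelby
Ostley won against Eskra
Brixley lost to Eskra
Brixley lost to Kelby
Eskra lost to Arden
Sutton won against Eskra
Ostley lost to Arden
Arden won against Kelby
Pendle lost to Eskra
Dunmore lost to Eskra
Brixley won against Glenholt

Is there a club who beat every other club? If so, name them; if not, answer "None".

Arden has 8 wins out of 8 opponents — a perfect record.

Arden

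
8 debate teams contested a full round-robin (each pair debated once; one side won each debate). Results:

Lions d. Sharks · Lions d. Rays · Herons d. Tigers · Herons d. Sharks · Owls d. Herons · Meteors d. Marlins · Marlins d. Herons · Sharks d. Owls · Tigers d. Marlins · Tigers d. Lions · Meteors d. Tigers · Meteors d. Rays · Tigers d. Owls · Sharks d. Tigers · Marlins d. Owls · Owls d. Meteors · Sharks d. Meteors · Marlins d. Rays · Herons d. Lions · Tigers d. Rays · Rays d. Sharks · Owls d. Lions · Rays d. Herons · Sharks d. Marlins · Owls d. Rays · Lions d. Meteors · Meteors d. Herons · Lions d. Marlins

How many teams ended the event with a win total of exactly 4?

5

Win totals: Lions 4, Marlins 3, Sharks 4, Meteors 4, Rays 2, Owls 4, Herons 3, Tigers 4.
Exactly 4: Lions, Sharks, Meteors, Owls, Tigers — 5 teams.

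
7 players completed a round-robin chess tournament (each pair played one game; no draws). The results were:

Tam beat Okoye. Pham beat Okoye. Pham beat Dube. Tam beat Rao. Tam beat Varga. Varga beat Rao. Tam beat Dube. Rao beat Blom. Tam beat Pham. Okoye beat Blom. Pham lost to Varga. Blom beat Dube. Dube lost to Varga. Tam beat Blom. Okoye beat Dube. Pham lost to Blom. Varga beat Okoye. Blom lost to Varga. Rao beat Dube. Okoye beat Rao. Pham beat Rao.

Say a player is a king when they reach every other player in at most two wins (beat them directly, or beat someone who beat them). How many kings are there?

Varga cannot reach Tam in two steps.
Dube cannot reach Varga, Tam, Blom, Okoye, Pham, Rao in two steps.
Tam reaches everyone (king).
Blom cannot reach Varga, Tam in two steps.
Okoye cannot reach Varga, Tam in two steps.
Pham cannot reach Varga, Tam in two steps.
Rao cannot reach Varga, Tam, Okoye in two steps.
Kings: Tam — 1.

1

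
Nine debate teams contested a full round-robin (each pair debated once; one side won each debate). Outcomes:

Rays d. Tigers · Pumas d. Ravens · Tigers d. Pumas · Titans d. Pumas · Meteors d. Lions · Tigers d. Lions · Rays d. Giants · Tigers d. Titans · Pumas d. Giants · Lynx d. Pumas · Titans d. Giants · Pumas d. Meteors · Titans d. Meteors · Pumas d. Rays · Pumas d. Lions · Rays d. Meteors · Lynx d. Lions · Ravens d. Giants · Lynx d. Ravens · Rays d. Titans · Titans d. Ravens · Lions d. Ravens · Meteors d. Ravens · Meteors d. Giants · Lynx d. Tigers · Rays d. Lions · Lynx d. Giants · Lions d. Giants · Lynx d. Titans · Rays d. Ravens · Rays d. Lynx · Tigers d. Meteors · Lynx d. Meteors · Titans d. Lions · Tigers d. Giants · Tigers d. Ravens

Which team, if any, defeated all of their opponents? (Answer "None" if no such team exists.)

None

Highest win total is Rays with 7 (out of 8 possible).
Rays lost to Pumas, so no team went undefeated.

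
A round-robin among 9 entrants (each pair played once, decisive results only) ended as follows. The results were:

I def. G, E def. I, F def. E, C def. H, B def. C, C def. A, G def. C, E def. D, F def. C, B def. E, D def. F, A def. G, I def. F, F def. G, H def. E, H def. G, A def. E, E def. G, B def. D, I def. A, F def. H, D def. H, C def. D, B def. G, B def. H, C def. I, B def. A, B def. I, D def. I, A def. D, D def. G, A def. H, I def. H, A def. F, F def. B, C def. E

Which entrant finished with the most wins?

B

Win totals: A 5, B 7, C 5, D 4, E 3, F 5, G 1, H 2, I 4.
B leads with 7 wins (next highest: 5).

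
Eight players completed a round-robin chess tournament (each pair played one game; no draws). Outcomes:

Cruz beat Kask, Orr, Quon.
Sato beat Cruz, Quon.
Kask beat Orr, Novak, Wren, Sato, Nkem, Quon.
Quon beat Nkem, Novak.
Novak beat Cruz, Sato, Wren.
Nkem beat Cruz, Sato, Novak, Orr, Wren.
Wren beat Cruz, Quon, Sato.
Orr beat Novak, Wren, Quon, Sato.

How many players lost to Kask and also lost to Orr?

4

Kask beat: Nkem, Sato, Orr, Wren, Quon, Novak.
Orr beat: Sato, Wren, Quon, Novak.
Both beat: Sato, Wren, Quon, Novak — 4.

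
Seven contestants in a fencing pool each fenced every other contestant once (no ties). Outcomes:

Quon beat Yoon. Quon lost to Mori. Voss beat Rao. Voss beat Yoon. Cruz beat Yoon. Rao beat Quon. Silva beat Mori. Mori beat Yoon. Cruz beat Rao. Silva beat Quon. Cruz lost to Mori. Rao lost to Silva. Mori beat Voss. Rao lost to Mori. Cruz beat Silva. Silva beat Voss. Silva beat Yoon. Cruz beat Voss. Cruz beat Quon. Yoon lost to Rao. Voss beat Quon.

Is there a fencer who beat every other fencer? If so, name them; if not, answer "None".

Highest win total is Silva with 5 (out of 6 possible).
Silva lost to Cruz, so no fencer went undefeated.

None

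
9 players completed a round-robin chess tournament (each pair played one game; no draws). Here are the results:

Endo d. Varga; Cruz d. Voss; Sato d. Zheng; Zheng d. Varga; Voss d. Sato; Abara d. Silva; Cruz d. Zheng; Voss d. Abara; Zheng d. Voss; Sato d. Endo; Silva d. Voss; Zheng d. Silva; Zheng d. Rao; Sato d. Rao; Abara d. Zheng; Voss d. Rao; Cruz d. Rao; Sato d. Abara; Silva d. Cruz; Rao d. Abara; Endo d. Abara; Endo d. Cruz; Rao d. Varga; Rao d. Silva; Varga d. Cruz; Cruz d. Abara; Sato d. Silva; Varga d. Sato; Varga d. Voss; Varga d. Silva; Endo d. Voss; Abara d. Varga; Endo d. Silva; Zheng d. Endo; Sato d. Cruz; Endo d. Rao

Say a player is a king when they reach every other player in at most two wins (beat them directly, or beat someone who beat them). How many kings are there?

Silva cannot reach Endo, Varga in two steps.
Rao cannot reach Endo in two steps.
Voss reaches everyone (king).
Abara reaches everyone (king).
Cruz reaches everyone (king).
Endo reaches everyone (king).
Sato reaches everyone (king).
Varga reaches everyone (king).
Zheng reaches everyone (king).
Kings: Voss, Abara, Cruz, Endo, Sato, Varga, Zheng — 7.

7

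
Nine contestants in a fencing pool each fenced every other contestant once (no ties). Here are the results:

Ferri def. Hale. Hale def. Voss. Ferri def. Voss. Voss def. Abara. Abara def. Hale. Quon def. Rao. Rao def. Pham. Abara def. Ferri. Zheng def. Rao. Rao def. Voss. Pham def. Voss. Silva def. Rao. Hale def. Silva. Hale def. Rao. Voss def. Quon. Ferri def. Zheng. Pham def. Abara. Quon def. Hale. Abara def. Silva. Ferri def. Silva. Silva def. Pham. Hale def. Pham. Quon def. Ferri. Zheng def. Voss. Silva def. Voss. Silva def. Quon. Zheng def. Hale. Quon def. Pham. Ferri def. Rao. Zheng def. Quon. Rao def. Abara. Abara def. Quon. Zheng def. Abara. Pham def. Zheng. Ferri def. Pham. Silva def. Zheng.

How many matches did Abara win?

Abara's results: beat Silva, Hale, Quon, Ferri; lost to Zheng, Pham, Rao, Voss.
That is 4 wins.

4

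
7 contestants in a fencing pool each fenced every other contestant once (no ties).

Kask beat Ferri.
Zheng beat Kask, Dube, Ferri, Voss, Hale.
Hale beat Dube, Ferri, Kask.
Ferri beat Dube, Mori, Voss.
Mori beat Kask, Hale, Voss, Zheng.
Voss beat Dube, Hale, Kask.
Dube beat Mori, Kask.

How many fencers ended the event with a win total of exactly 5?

Win totals: Hale 3, Zheng 5, Dube 2, Kask 1, Mori 4, Voss 3, Ferri 3.
Exactly 5: Zheng — 1 fencer.

1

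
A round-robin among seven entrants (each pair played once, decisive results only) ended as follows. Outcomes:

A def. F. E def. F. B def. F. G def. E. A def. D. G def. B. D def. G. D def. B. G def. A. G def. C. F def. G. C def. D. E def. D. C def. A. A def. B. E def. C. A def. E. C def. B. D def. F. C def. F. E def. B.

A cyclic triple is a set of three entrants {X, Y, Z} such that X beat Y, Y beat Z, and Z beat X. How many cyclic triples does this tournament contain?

8

Win totals: A 4, B 1, C 4, D 3, E 4, F 1, G 4.
An entrant with w wins dominates both others in C(w,2) triples; summing gives 6 + 0 + 6 + 3 + 6 + 0 + 6 = 27 transitive triples.
Total triples C(7,3) = 35, so cyclic triples = 35 − 27 = 8.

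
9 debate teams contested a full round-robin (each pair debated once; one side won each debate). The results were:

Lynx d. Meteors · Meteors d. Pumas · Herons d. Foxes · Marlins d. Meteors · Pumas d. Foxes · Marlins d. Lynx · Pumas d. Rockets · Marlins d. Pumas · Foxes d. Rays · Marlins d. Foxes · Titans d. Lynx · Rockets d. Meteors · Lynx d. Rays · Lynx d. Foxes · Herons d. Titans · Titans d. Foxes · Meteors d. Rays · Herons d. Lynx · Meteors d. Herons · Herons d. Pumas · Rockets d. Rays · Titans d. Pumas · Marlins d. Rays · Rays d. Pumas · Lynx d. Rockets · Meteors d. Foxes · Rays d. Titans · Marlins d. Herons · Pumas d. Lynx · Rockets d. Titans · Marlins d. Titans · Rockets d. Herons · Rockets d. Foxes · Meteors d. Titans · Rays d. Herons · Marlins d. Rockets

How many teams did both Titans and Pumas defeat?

2

Titans beat: Pumas, Lynx, Foxes.
Pumas beat: Lynx, Foxes, Rockets.
Both beat: Lynx, Foxes — 2.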